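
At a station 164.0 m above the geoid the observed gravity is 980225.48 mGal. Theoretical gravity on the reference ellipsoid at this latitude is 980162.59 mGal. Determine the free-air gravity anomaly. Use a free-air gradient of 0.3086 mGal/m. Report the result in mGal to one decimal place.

113.5

Free-air correction = 0.3086 × 164.0 = 50.61 mGal
Free-air anomaly = 980225.48 − 980162.59 + (50.61) = 113.50 mGal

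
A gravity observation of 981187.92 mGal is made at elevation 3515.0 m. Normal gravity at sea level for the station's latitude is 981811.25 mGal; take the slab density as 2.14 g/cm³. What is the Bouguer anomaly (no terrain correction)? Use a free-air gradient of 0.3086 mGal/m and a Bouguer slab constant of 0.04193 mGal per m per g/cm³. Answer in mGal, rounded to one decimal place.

Free-air correction = 0.3086 × 3515.0 = 1084.73 mGal
Free-air anomaly = 981187.92 − 981811.25 + (1084.73) = 461.40 mGal
Bouguer slab correction = 0.04193 × 2.14 × 3515.0 = 315.40 mGal
Simple Bouguer anomaly = 461.40 − (315.40) = 146.00 mGal

146.0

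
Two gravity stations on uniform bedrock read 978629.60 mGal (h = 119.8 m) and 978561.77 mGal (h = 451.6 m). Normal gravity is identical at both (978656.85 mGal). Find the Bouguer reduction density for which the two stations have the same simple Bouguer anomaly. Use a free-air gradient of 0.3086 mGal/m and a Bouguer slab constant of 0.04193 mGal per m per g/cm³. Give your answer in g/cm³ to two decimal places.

Δg_obs = 978561.77 − 978629.60 = -67.83 mGal over Δh = 451.6 − 119.8 = 331.8 m
Equal Bouguer anomalies ⇒ Δg_obs + (0.3086 − 0.04193ρ)·Δh = 0
0.3086 − 0.04193ρ = −Δg_obs/Δh = 0.20443
ρ = (0.3086 − 0.20443) / 0.04193 = 2.48 g/cm³

2.48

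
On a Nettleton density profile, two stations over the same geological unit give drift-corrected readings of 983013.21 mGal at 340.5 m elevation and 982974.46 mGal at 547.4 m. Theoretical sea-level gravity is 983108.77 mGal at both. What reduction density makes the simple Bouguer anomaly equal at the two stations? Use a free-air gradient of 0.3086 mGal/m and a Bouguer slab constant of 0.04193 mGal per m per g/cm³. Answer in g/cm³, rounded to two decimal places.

Δg_obs = 982974.46 − 983013.21 = -38.75 mGal over Δh = 547.4 − 340.5 = 206.9 m
Equal Bouguer anomalies ⇒ Δg_obs + (0.3086 − 0.04193ρ)·Δh = 0
0.3086 − 0.04193ρ = −Δg_obs/Δh = 0.18729
ρ = (0.3086 − 0.18729) / 0.04193 = 2.89 g/cm³

2.89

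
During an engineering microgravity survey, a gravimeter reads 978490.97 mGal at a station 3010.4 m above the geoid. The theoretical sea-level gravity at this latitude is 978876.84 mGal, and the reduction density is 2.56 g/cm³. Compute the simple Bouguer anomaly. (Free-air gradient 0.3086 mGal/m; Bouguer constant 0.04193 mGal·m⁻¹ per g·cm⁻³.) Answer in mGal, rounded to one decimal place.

Free-air correction = 0.3086 × 3010.4 = 929.01 mGal
Free-air anomaly = 978490.97 − 978876.84 + (929.01) = 543.14 mGal
Bouguer slab correction = 0.04193 × 2.56 × 3010.4 = 323.14 mGal
Simple Bouguer anomaly = 543.14 − (323.14) = 220.00 mGal

220.0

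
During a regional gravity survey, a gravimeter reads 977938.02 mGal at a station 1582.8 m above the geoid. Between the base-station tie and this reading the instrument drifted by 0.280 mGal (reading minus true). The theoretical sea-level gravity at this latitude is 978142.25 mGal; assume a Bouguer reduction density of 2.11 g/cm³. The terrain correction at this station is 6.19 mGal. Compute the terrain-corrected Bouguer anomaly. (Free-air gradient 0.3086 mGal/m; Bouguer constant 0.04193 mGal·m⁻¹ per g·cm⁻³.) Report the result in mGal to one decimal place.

Drift-corrected reading = 977938.02 − (0.280) = 977937.740 mGal
Free-air correction = 0.3086 × 1582.8 = 488.45 mGal
Free-air anomaly = 977937.740 − 978142.25 + (488.45) = 283.940 mGal
Bouguer slab correction = 0.04193 × 2.11 × 1582.8 = 140.03 mGal
Simple Bouguer anomaly = 283.940 − (140.03) = 143.910 mGal
Complete Bouguer anomaly = 143.910 + 6.19 = 150.100 mGal

150.1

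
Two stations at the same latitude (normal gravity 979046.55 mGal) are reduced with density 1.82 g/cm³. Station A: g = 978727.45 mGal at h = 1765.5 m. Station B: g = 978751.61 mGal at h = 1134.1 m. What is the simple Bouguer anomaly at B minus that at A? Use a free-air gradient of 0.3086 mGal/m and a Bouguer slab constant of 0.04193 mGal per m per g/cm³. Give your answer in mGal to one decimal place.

Δg_SB(A) = 978727.45 − 979046.55 + 0.3086×1765.5 − 0.04193×1.82×1765.5 = 91.00 mGal
Δg_SB(B) = 978751.61 − 979046.55 + 0.3086×1134.1 − 0.04193×1.82×1134.1 = -31.50 mGal
Difference = -31.50 − (91.00) = -122.50 mGal

-122.5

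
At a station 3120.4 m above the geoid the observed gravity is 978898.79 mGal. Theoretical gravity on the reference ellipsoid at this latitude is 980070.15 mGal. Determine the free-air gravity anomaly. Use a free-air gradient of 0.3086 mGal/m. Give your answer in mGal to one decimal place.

Free-air correction = 0.3086 × 3120.4 = 962.96 mGal
Free-air anomaly = 978898.79 − 980070.15 + (962.96) = -208.40 mGal

-208.4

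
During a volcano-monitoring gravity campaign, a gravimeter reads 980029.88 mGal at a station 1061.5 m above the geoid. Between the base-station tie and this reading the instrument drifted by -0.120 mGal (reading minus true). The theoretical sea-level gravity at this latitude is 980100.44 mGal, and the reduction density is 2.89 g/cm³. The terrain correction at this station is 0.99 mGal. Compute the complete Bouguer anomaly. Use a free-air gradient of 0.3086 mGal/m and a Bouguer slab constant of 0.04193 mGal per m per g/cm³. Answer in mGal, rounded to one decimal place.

Drift-corrected reading = 980029.88 − (-0.120) = 980030.000 mGal
Free-air correction = 0.3086 × 1061.5 = 327.58 mGal
Free-air anomaly = 980030.000 − 980100.44 + (327.58) = 257.140 mGal
Bouguer slab correction = 0.04193 × 2.89 × 1061.5 = 128.63 mGal
Simple Bouguer anomaly = 257.140 − (128.63) = 128.510 mGal
Complete Bouguer anomaly = 128.510 + 0.99 = 129.500 mGal

129.5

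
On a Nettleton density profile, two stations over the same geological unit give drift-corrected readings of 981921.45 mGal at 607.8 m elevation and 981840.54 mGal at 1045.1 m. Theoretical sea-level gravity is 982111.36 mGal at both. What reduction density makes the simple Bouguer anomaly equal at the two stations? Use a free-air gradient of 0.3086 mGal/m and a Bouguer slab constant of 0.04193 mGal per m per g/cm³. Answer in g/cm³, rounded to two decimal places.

Δg_obs = 981840.54 − 981921.45 = -80.91 mGal over Δh = 1045.1 − 607.8 = 437.3 m
Equal Bouguer anomalies ⇒ Δg_obs + (0.3086 − 0.04193ρ)·Δh = 0
0.3086 − 0.04193ρ = −Δg_obs/Δh = 0.18502
ρ = (0.3086 − 0.18502) / 0.04193 = 2.95 g/cm³

2.95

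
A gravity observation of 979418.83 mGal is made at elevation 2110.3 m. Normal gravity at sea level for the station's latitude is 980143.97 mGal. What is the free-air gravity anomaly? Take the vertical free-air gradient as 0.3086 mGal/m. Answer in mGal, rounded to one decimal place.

-73.9

Free-air correction = 0.3086 × 2110.3 = 651.24 mGal
Free-air anomaly = 979418.83 − 980143.97 + (651.24) = -73.90 mGal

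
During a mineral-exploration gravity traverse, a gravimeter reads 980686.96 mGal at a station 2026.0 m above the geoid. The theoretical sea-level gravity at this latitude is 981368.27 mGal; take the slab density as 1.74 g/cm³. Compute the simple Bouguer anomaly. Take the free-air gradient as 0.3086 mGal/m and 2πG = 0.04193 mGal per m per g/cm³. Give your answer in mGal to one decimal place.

-203.9

Free-air correction = 0.3086 × 2026.0 = 625.22 mGal
Free-air anomaly = 980686.96 − 981368.27 + (625.22) = -56.09 mGal
Bouguer slab correction = 0.04193 × 1.74 × 2026.0 = 147.81 mGal
Simple Bouguer anomaly = -56.09 − (147.81) = -203.90 mGal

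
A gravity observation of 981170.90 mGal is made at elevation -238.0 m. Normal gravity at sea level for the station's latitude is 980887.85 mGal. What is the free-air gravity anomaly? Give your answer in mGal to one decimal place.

Free-air correction = 0.3086 × -238.0 = -73.45 mGal
Free-air anomaly = 981170.90 − 980887.85 + (-73.45) = 209.60 mGal

209.6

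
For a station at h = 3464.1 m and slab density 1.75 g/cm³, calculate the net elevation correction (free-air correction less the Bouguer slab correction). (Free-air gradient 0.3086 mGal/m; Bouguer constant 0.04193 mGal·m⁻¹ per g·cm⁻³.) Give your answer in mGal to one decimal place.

Combined gradient = 0.3086 − 0.04193 × 1.75 = 0.2352225 mGal/m
Combined elevation correction = 0.2352225 × 3464.1 = 814.8 mGal

814.8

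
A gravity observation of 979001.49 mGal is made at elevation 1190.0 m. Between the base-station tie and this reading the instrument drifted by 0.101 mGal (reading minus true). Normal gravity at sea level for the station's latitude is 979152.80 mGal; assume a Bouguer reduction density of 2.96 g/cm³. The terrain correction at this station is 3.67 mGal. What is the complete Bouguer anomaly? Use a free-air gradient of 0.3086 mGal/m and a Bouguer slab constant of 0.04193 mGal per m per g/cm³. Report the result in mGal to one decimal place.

71.8

Drift-corrected reading = 979001.49 − (0.101) = 979001.389 mGal
Free-air correction = 0.3086 × 1190.0 = 367.23 mGal
Free-air anomaly = 979001.389 − 979152.80 + (367.23) = 215.819 mGal
Bouguer slab correction = 0.04193 × 2.96 × 1190.0 = 147.69 mGal
Simple Bouguer anomaly = 215.819 − (147.69) = 68.129 mGal
Complete Bouguer anomaly = 68.129 + 3.67 = 71.799 mGal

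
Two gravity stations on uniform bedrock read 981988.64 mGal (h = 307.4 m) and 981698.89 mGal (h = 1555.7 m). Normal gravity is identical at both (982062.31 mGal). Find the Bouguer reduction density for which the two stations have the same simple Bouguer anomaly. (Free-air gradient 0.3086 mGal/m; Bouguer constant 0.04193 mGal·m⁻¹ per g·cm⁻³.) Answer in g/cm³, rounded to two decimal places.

Δg_obs = 981698.89 − 981988.64 = -289.75 mGal over Δh = 1555.7 − 307.4 = 1248.3 m
Equal Bouguer anomalies ⇒ Δg_obs + (0.3086 − 0.04193ρ)·Δh = 0
0.3086 − 0.04193ρ = −Δg_obs/Δh = 0.23212
ρ = (0.3086 − 0.23212) / 0.04193 = 1.82 g/cm³

1.82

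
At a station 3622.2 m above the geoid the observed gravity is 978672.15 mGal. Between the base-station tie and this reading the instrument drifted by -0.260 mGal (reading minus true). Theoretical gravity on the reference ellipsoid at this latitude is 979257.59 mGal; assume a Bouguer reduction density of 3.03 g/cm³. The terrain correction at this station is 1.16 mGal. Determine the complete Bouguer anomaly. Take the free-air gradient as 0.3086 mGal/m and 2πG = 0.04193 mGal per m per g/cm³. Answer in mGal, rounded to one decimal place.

73.6

Drift-corrected reading = 978672.15 − (-0.260) = 978672.410 mGal
Free-air correction = 0.3086 × 3622.2 = 1117.81 mGal
Free-air anomaly = 978672.410 − 979257.59 + (1117.81) = 532.630 mGal
Bouguer slab correction = 0.04193 × 3.03 × 3622.2 = 460.19 mGal
Simple Bouguer anomaly = 532.630 − (460.19) = 72.440 mGal
Complete Bouguer anomaly = 72.440 + 1.16 = 73.600 mGal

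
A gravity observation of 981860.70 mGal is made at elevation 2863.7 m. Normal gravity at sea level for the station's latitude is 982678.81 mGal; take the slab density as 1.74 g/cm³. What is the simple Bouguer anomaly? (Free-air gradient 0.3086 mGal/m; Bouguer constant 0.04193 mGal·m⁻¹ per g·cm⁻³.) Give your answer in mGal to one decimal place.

Free-air correction = 0.3086 × 2863.7 = 883.74 mGal
Free-air anomaly = 981860.70 − 982678.81 + (883.74) = 65.63 mGal
Bouguer slab correction = 0.04193 × 1.74 × 2863.7 = 208.93 mGal
Simple Bouguer anomaly = 65.63 − (208.93) = -143.30 mGal

-143.3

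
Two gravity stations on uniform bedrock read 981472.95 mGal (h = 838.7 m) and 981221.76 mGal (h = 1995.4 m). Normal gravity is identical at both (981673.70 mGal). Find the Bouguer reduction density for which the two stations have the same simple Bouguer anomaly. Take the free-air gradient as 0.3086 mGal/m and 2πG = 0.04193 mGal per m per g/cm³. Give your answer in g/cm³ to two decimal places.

2.18

Δg_obs = 981221.76 − 981472.95 = -251.19 mGal over Δh = 1995.4 − 838.7 = 1156.7 m
Equal Bouguer anomalies ⇒ Δg_obs + (0.3086 − 0.04193ρ)·Δh = 0
0.3086 − 0.04193ρ = −Δg_obs/Δh = 0.21716
ρ = (0.3086 − 0.21716) / 0.04193 = 2.18 g/cm³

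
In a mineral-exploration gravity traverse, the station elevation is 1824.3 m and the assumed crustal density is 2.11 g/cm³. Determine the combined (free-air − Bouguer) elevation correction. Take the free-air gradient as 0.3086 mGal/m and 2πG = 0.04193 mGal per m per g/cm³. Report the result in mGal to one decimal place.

Combined gradient = 0.3086 − 0.04193 × 2.11 = 0.2201277 mGal/m
Combined elevation correction = 0.2201277 × 1824.3 = 401.6 mGal

401.6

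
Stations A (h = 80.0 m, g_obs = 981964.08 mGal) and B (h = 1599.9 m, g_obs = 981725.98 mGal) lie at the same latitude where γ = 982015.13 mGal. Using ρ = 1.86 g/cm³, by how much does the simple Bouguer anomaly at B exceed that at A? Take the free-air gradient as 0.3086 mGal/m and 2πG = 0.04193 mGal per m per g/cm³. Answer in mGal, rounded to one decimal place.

Δg_SB(A) = 981964.08 − 982015.13 + 0.3086×80.0 − 0.04193×1.86×80.0 = -32.60 mGal
Δg_SB(B) = 981725.98 − 982015.13 + 0.3086×1599.9 − 0.04193×1.86×1599.9 = 79.80 mGal
Difference = 79.80 − (-32.60) = 112.40 mGal

112.4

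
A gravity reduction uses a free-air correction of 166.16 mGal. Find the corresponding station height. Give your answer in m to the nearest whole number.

h = 166.16 / 0.3086 = 538.43 m

538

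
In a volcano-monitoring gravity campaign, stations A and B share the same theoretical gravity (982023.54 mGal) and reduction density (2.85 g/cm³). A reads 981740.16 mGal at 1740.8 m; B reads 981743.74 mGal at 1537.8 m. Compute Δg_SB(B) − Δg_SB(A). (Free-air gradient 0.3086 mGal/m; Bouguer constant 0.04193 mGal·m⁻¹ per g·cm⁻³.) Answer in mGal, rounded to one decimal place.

-34.8

Δg_SB(A) = 981740.16 − 982023.54 + 0.3086×1740.8 − 0.04193×2.85×1740.8 = 45.80 mGal
Δg_SB(B) = 981743.74 − 982023.54 + 0.3086×1537.8 − 0.04193×2.85×1537.8 = 11.00 mGal
Difference = 11.00 − (45.80) = -34.80 mGal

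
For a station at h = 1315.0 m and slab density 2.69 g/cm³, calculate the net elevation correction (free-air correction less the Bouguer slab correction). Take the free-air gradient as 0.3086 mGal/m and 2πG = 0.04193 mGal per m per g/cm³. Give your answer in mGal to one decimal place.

Combined gradient = 0.3086 − 0.04193 × 2.69 = 0.1958083 mGal/m
Combined elevation correction = 0.1958083 × 1315.0 = 257.5 mGal

257.5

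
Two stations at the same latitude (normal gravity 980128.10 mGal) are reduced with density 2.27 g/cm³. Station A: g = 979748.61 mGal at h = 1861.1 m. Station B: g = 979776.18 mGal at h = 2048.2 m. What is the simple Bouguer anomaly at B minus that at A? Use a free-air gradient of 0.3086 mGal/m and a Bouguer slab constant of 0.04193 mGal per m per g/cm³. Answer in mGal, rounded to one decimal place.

67.5

Δg_SB(A) = 979748.61 − 980128.10 + 0.3086×1861.1 − 0.04193×2.27×1861.1 = 17.70 mGal
Δg_SB(B) = 979776.18 − 980128.10 + 0.3086×2048.2 − 0.04193×2.27×2048.2 = 85.20 mGal
Difference = 85.20 − (17.70) = 67.50 mGal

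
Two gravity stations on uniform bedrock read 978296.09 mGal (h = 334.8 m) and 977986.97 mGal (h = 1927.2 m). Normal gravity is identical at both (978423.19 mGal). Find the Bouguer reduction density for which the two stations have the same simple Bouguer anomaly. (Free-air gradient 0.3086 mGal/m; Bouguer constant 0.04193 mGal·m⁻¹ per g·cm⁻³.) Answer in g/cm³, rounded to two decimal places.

Δg_obs = 977986.97 − 978296.09 = -309.12 mGal over Δh = 1927.2 − 334.8 = 1592.4 m
Equal Bouguer anomalies ⇒ Δg_obs + (0.3086 − 0.04193ρ)·Δh = 0
0.3086 − 0.04193ρ = −Δg_obs/Δh = 0.19412
ρ = (0.3086 − 0.19412) / 0.04193 = 2.73 g/cm³

2.73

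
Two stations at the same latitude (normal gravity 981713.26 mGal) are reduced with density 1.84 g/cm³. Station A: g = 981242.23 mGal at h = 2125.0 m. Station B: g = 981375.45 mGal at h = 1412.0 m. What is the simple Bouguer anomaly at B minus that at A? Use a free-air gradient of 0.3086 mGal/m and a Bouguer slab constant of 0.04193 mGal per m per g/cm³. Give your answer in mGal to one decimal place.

Δg_SB(A) = 981242.23 − 981713.26 + 0.3086×2125.0 − 0.04193×1.84×2125.0 = 20.80 mGal
Δg_SB(B) = 981375.45 − 981713.26 + 0.3086×1412.0 − 0.04193×1.84×1412.0 = -11.00 mGal
Difference = -11.00 − (20.80) = -31.80 mGal

-31.8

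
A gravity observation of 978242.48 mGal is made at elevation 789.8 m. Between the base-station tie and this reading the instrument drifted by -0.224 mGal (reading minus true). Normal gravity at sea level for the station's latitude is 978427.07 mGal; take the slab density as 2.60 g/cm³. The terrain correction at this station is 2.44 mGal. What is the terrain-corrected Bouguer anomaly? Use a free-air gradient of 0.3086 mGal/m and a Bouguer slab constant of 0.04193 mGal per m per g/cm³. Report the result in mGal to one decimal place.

-24.3

Drift-corrected reading = 978242.48 − (-0.224) = 978242.704 mGal
Free-air correction = 0.3086 × 789.8 = 243.73 mGal
Free-air anomaly = 978242.704 − 978427.07 + (243.73) = 59.364 mGal
Bouguer slab correction = 0.04193 × 2.60 × 789.8 = 86.10 mGal
Simple Bouguer anomaly = 59.364 − (86.10) = -26.736 mGal
Complete Bouguer anomaly = -26.736 + 2.44 = -24.296 mGal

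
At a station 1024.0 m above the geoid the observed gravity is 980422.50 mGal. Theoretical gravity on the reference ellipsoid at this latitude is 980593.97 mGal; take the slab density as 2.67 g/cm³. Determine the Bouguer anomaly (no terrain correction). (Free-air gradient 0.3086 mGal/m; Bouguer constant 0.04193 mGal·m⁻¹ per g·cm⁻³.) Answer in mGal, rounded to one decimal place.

Free-air correction = 0.3086 × 1024.0 = 316.01 mGal
Free-air anomaly = 980422.50 − 980593.97 + (316.01) = 144.54 mGal
Bouguer slab correction = 0.04193 × 2.67 × 1024.0 = 114.64 mGal
Simple Bouguer anomaly = 144.54 − (114.64) = 29.90 mGal

29.9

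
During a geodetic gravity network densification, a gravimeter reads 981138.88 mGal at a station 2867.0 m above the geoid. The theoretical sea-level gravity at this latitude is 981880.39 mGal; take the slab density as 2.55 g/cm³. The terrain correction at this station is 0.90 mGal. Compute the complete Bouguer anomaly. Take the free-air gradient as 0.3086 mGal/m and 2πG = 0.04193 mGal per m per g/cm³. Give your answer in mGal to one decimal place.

-162.4

Free-air correction = 0.3086 × 2867.0 = 884.76 mGal
Free-air anomaly = 981138.88 − 981880.39 + (884.76) = 143.25 mGal
Bouguer slab correction = 0.04193 × 2.55 × 2867.0 = 306.54 mGal
Simple Bouguer anomaly = 143.25 − (306.54) = -163.29 mGal
Complete Bouguer anomaly = -163.29 + 0.90 = -162.39 mGal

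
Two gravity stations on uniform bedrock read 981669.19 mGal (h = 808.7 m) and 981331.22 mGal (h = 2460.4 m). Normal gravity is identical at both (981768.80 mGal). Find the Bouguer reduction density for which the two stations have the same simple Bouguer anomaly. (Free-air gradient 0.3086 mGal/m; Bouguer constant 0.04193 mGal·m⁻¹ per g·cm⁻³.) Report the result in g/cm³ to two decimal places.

Δg_obs = 981331.22 − 981669.19 = -337.97 mGal over Δh = 2460.4 − 808.7 = 1651.7 m
Equal Bouguer anomalies ⇒ Δg_obs + (0.3086 − 0.04193ρ)·Δh = 0
0.3086 − 0.04193ρ = −Δg_obs/Δh = 0.20462
ρ = (0.3086 − 0.20462) / 0.04193 = 2.48 g/cm³

2.48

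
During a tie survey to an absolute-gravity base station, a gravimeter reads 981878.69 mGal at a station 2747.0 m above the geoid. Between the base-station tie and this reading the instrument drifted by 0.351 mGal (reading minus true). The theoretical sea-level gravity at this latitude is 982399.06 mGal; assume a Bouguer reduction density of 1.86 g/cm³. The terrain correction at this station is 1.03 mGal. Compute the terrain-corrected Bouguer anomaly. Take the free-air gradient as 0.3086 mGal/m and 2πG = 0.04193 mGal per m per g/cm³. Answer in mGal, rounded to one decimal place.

Drift-corrected reading = 981878.69 − (0.351) = 981878.339 mGal
Free-air correction = 0.3086 × 2747.0 = 847.72 mGal
Free-air anomaly = 981878.339 − 982399.06 + (847.72) = 326.999 mGal
Bouguer slab correction = 0.04193 × 1.86 × 2747.0 = 214.24 mGal
Simple Bouguer anomaly = 326.999 − (214.24) = 112.759 mGal
Complete Bouguer anomaly = 112.759 + 1.03 = 113.789 mGal

113.8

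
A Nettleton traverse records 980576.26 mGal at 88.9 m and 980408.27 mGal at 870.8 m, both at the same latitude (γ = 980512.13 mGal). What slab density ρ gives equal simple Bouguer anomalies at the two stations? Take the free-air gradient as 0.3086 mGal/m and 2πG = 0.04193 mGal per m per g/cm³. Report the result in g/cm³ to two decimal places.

Δg_obs = 980408.27 − 980576.26 = -167.99 mGal over Δh = 870.8 − 88.9 = 781.9 m
Equal Bouguer anomalies ⇒ Δg_obs + (0.3086 − 0.04193ρ)·Δh = 0
0.3086 − 0.04193ρ = −Δg_obs/Δh = 0.21485
ρ = (0.3086 − 0.21485) / 0.04193 = 2.24 g/cm³

2.24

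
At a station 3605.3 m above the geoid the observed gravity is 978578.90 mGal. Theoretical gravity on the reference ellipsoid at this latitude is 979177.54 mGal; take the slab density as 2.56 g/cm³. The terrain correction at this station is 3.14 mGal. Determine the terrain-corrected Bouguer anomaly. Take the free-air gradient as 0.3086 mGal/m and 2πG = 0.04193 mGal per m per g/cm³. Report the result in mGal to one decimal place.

Free-air correction = 0.3086 × 3605.3 = 1112.60 mGal
Free-air anomaly = 978578.90 − 979177.54 + (1112.60) = 513.96 mGal
Bouguer slab correction = 0.04193 × 2.56 × 3605.3 = 387.00 mGal
Simple Bouguer anomaly = 513.96 − (387.00) = 126.96 mGal
Complete Bouguer anomaly = 126.96 + 3.14 = 130.10 mGal

130.1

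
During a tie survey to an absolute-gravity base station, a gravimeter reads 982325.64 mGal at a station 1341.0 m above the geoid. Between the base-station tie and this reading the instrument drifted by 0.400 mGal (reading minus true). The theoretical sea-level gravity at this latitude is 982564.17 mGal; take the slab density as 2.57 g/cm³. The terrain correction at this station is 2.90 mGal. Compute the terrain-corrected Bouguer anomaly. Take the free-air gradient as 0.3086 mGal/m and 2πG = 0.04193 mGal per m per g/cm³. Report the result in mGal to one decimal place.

33.3

Drift-corrected reading = 982325.64 − (0.400) = 982325.240 mGal
Free-air correction = 0.3086 × 1341.0 = 413.83 mGal
Free-air anomaly = 982325.240 − 982564.17 + (413.83) = 174.900 mGal
Bouguer slab correction = 0.04193 × 2.57 × 1341.0 = 144.51 mGal
Simple Bouguer anomaly = 174.900 − (144.51) = 30.390 mGal
Complete Bouguer anomaly = 30.390 + 2.90 = 33.290 mGal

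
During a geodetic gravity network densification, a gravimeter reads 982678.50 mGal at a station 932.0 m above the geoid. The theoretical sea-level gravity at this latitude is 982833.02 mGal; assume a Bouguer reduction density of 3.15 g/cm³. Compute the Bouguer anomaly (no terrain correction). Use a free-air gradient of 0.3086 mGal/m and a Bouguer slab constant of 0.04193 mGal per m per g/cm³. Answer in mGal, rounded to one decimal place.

Free-air correction = 0.3086 × 932.0 = 287.62 mGal
Free-air anomaly = 982678.50 − 982833.02 + (287.62) = 133.10 mGal
Bouguer slab correction = 0.04193 × 3.15 × 932.0 = 123.10 mGal
Simple Bouguer anomaly = 133.10 − (123.10) = 10.00 mGal

10.0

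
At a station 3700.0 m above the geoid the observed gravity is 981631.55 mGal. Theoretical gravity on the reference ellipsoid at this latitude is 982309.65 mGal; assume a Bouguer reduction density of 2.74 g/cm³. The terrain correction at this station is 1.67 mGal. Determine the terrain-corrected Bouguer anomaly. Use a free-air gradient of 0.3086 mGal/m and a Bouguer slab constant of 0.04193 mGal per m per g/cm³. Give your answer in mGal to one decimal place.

40.3

Free-air correction = 0.3086 × 3700.0 = 1141.82 mGal
Free-air anomaly = 981631.55 − 982309.65 + (1141.82) = 463.72 mGal
Bouguer slab correction = 0.04193 × 2.74 × 3700.0 = 425.09 mGal
Simple Bouguer anomaly = 463.72 − (425.09) = 38.63 mGal
Complete Bouguer anomaly = 38.63 + 1.67 = 40.30 mGal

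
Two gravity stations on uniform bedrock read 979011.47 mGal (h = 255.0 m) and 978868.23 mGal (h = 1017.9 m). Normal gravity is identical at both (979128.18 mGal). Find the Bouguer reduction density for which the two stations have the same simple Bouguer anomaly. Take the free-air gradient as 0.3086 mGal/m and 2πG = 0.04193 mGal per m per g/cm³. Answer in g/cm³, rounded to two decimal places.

2.88

Δg_obs = 978868.23 − 979011.47 = -143.24 mGal over Δh = 1017.9 − 255.0 = 762.9 m
Equal Bouguer anomalies ⇒ Δg_obs + (0.3086 − 0.04193ρ)·Δh = 0
0.3086 − 0.04193ρ = −Δg_obs/Δh = 0.18776
ρ = (0.3086 − 0.18776) / 0.04193 = 2.88 g/cm³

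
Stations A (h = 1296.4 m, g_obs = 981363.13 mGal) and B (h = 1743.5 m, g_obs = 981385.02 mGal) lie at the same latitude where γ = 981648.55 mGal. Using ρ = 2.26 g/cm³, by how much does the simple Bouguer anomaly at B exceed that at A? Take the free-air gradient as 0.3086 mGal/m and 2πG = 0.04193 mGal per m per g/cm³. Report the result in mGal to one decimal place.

117.5

Δg_SB(A) = 981363.13 − 981648.55 + 0.3086×1296.4 − 0.04193×2.26×1296.4 = -8.20 mGal
Δg_SB(B) = 981385.02 − 981648.55 + 0.3086×1743.5 − 0.04193×2.26×1743.5 = 109.30 mGal
Difference = 109.30 − (-8.20) = 117.50 mGal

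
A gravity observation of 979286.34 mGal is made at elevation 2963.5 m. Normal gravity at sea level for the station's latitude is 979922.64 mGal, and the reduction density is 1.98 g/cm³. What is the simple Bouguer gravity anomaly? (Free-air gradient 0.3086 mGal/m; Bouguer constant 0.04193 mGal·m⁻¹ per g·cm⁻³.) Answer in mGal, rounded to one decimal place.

Free-air correction = 0.3086 × 2963.5 = 914.54 mGal
Free-air anomaly = 979286.34 − 979922.64 + (914.54) = 278.24 mGal
Bouguer slab correction = 0.04193 × 1.98 × 2963.5 = 246.03 mGal
Simple Bouguer anomaly = 278.24 − (246.03) = 32.21 mGal

32.2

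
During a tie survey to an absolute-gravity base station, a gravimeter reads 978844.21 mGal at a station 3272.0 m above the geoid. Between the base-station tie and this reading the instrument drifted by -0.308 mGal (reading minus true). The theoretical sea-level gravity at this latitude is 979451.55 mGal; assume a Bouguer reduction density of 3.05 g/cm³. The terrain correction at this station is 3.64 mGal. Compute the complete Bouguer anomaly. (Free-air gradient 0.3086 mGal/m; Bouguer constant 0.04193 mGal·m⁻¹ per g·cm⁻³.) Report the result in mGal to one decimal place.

Drift-corrected reading = 978844.21 − (-0.308) = 978844.518 mGal
Free-air correction = 0.3086 × 3272.0 = 1009.74 mGal
Free-air anomaly = 978844.518 − 979451.55 + (1009.74) = 402.708 mGal
Bouguer slab correction = 0.04193 × 3.05 × 3272.0 = 418.44 mGal
Simple Bouguer anomaly = 402.708 − (418.44) = -15.732 mGal
Complete Bouguer anomaly = -15.732 + 3.64 = -12.092 mGal

-12.1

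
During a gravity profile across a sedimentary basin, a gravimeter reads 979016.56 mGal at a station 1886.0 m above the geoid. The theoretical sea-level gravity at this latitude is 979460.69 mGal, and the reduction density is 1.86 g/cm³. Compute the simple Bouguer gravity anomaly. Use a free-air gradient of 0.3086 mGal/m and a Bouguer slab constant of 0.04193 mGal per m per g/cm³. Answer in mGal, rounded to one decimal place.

Free-air correction = 0.3086 × 1886.0 = 582.02 mGal
Free-air anomaly = 979016.56 − 979460.69 + (582.02) = 137.89 mGal
Bouguer slab correction = 0.04193 × 1.86 × 1886.0 = 147.09 mGal
Simple Bouguer anomaly = 137.89 − (147.09) = -9.20 mGal

-9.2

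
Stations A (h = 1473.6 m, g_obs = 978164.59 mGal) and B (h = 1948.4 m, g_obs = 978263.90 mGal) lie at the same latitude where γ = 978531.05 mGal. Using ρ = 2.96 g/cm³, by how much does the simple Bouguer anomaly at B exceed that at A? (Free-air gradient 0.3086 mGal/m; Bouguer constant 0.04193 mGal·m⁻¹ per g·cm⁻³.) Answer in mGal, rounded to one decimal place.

Δg_SB(A) = 978164.59 − 978531.05 + 0.3086×1473.6 − 0.04193×2.96×1473.6 = -94.60 mGal
Δg_SB(B) = 978263.90 − 978531.05 + 0.3086×1948.4 − 0.04193×2.96×1948.4 = 92.30 mGal
Difference = 92.30 − (-94.60) = 186.90 mGal

186.9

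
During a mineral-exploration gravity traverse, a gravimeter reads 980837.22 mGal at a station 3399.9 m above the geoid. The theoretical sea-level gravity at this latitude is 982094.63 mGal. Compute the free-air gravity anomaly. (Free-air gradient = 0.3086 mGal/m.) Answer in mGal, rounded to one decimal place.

-208.2

Free-air correction = 0.3086 × 3399.9 = 1049.21 mGal
Free-air anomaly = 980837.22 − 982094.63 + (1049.21) = -208.20 mGal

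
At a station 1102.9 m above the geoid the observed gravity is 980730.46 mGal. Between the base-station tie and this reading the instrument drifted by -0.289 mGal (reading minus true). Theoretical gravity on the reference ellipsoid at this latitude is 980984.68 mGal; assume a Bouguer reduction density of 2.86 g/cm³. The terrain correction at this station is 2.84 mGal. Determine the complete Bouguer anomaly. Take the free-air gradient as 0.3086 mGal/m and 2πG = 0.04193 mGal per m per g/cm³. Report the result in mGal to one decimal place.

Drift-corrected reading = 980730.46 − (-0.289) = 980730.749 mGal
Free-air correction = 0.3086 × 1102.9 = 340.35 mGal
Free-air anomaly = 980730.749 − 980984.68 + (340.35) = 86.419 mGal
Bouguer slab correction = 0.04193 × 2.86 × 1102.9 = 132.26 mGal
Simple Bouguer anomaly = 86.419 − (132.26) = -45.841 mGal
Complete Bouguer anomaly = -45.841 + 2.84 = -43.001 mGal

-43.0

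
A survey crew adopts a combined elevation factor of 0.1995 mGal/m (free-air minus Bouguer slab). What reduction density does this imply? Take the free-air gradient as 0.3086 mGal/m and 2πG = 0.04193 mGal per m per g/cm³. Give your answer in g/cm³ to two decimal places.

0.1995 = 0.3086 − 0.04193 × ρ
ρ = (0.3086 − 0.1995) / 0.04193 = 2.60 g/cm³

2.60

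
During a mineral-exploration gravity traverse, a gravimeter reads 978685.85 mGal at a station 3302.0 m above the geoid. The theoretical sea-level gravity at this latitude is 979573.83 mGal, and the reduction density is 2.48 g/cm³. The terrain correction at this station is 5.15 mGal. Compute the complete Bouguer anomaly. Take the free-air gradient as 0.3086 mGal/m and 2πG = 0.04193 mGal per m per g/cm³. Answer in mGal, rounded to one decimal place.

-207.2

Free-air correction = 0.3086 × 3302.0 = 1019.00 mGal
Free-air anomaly = 978685.85 − 979573.83 + (1019.00) = 131.02 mGal
Bouguer slab correction = 0.04193 × 2.48 × 3302.0 = 343.36 mGal
Simple Bouguer anomaly = 131.02 − (343.36) = -212.34 mGal
Complete Bouguer anomaly = -212.34 + 5.15 = -207.19 mGal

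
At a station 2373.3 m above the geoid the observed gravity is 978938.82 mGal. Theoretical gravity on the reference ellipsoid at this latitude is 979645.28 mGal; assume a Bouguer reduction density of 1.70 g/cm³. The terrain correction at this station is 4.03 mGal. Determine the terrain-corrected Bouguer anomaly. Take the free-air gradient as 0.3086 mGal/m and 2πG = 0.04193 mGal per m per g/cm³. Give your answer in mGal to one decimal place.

-139.2

Free-air correction = 0.3086 × 2373.3 = 732.40 mGal
Free-air anomaly = 978938.82 − 979645.28 + (732.40) = 25.94 mGal
Bouguer slab correction = 0.04193 × 1.70 × 2373.3 = 169.17 mGal
Simple Bouguer anomaly = 25.94 − (169.17) = -143.23 mGal
Complete Bouguer anomaly = -143.23 + 4.03 = -139.20 mGal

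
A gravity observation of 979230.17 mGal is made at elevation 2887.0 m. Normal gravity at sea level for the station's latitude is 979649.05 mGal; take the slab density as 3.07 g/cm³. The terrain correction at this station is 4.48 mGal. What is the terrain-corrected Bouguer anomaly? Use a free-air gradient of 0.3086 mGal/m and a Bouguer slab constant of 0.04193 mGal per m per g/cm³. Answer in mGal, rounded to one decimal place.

Free-air correction = 0.3086 × 2887.0 = 890.93 mGal
Free-air anomaly = 979230.17 − 979649.05 + (890.93) = 472.05 mGal
Bouguer slab correction = 0.04193 × 3.07 × 2887.0 = 371.63 mGal
Simple Bouguer anomaly = 472.05 − (371.63) = 100.42 mGal
Complete Bouguer anomaly = 100.42 + 4.48 = 104.90 mGal

104.9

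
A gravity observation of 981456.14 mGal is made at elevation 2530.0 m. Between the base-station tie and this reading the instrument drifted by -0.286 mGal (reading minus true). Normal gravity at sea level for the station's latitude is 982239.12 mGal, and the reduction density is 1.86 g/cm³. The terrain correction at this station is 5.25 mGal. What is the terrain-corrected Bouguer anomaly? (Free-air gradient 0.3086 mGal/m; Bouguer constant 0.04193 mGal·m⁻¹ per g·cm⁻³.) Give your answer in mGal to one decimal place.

-194.0

Drift-corrected reading = 981456.14 − (-0.286) = 981456.426 mGal
Free-air correction = 0.3086 × 2530.0 = 780.76 mGal
Free-air anomaly = 981456.426 − 982239.12 + (780.76) = -1.934 mGal
Bouguer slab correction = 0.04193 × 1.86 × 2530.0 = 197.31 mGal
Simple Bouguer anomaly = -1.934 − (197.31) = -199.244 mGal
Complete Bouguer anomaly = -199.244 + 5.25 = -193.994 mGal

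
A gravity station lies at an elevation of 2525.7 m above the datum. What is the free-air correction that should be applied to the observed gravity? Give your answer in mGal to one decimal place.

Free-air correction = 0.3086 × 2525.7 = 779.4 mGal

779.4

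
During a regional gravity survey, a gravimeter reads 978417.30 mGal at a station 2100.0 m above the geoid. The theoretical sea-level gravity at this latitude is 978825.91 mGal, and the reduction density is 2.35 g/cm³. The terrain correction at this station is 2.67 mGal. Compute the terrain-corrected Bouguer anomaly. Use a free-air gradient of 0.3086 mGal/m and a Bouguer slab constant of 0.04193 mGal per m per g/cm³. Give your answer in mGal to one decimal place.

Free-air correction = 0.3086 × 2100.0 = 648.06 mGal
Free-air anomaly = 978417.30 − 978825.91 + (648.06) = 239.45 mGal
Bouguer slab correction = 0.04193 × 2.35 × 2100.0 = 206.92 mGal
Simple Bouguer anomaly = 239.45 − (206.92) = 32.53 mGal
Complete Bouguer anomaly = 32.53 + 2.67 = 35.20 mGal

35.2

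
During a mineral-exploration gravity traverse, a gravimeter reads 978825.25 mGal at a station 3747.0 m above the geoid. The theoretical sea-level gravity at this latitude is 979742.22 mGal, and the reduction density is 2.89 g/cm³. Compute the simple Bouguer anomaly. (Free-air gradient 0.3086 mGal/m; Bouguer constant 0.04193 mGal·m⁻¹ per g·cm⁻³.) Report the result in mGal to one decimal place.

-214.7

Free-air correction = 0.3086 × 3747.0 = 1156.32 mGal
Free-air anomaly = 978825.25 − 979742.22 + (1156.32) = 239.35 mGal
Bouguer slab correction = 0.04193 × 2.89 × 3747.0 = 454.05 mGal
Simple Bouguer anomaly = 239.35 − (454.05) = -214.70 mGal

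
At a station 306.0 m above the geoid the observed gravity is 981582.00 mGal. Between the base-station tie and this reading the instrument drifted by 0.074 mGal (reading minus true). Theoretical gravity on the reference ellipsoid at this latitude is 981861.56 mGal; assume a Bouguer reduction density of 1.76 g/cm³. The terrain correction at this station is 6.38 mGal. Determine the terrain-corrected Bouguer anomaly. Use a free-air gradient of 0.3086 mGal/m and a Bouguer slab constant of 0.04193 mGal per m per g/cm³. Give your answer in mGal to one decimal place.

-201.4

Drift-corrected reading = 981582.00 − (0.074) = 981581.926 mGal
Free-air correction = 0.3086 × 306.0 = 94.43 mGal
Free-air anomaly = 981581.926 − 981861.56 + (94.43) = -185.204 mGal
Bouguer slab correction = 0.04193 × 1.76 × 306.0 = 22.58 mGal
Simple Bouguer anomaly = -185.204 − (22.58) = -207.784 mGal
Complete Bouguer anomaly = -207.784 + 6.38 = -201.404 mGal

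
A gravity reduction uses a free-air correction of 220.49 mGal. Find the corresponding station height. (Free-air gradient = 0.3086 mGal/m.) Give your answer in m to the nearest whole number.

714

h = 220.49 / 0.3086 = 714.48 m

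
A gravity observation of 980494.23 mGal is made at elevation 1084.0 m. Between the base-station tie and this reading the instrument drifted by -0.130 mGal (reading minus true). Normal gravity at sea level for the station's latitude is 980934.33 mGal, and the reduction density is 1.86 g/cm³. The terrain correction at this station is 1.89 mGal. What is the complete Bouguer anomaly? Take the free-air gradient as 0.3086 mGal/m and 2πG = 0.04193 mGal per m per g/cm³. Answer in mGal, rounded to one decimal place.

-188.1

Drift-corrected reading = 980494.23 − (-0.130) = 980494.360 mGal
Free-air correction = 0.3086 × 1084.0 = 334.52 mGal
Free-air anomaly = 980494.360 − 980934.33 + (334.52) = -105.450 mGal
Bouguer slab correction = 0.04193 × 1.86 × 1084.0 = 84.54 mGal
Simple Bouguer anomaly = -105.450 − (84.54) = -189.990 mGal
Complete Bouguer anomaly = -189.990 + 1.89 = -188.100 mGal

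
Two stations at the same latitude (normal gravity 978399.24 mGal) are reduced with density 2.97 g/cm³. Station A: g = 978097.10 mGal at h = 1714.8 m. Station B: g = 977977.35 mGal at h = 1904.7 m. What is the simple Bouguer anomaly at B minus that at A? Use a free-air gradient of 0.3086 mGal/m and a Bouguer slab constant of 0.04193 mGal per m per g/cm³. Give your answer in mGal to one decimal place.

-84.8

Δg_SB(A) = 978097.10 − 978399.24 + 0.3086×1714.8 − 0.04193×2.97×1714.8 = 13.50 mGal
Δg_SB(B) = 977977.35 − 978399.24 + 0.3086×1904.7 − 0.04193×2.97×1904.7 = -71.30 mGal
Difference = -71.30 − (13.50) = -84.80 mGal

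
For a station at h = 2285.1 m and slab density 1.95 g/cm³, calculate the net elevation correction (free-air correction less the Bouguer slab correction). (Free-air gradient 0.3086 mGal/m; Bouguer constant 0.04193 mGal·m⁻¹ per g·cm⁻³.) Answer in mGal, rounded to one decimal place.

518.3

Combined gradient = 0.3086 − 0.04193 × 1.95 = 0.2268365 mGal/m
Combined elevation correction = 0.2268365 × 2285.1 = 518.3 mGal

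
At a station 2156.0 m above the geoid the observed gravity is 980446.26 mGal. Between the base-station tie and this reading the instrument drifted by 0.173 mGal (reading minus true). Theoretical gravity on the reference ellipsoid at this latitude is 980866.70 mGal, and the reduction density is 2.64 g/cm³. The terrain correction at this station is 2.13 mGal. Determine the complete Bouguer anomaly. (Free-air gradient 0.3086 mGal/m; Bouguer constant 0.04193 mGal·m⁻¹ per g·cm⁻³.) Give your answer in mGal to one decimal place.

Drift-corrected reading = 980446.26 − (0.173) = 980446.087 mGal
Free-air correction = 0.3086 × 2156.0 = 665.34 mGal
Free-air anomaly = 980446.087 − 980866.70 + (665.34) = 244.727 mGal
Bouguer slab correction = 0.04193 × 2.64 × 2156.0 = 238.66 mGal
Simple Bouguer anomaly = 244.727 − (238.66) = 6.067 mGal
Complete Bouguer anomaly = 6.067 + 2.13 = 8.197 mGal

8.2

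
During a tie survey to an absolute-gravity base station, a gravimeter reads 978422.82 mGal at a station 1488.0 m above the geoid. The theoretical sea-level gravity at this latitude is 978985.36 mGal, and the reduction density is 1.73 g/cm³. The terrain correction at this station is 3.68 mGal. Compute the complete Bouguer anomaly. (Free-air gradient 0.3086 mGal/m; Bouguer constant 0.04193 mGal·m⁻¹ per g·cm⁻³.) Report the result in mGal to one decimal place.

Free-air correction = 0.3086 × 1488.0 = 459.20 mGal
Free-air anomaly = 978422.82 − 978985.36 + (459.20) = -103.34 mGal
Bouguer slab correction = 0.04193 × 1.73 × 1488.0 = 107.94 mGal
Simple Bouguer anomaly = -103.34 − (107.94) = -211.28 mGal
Complete Bouguer anomaly = -211.28 + 3.68 = -207.60 mGal

-207.6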